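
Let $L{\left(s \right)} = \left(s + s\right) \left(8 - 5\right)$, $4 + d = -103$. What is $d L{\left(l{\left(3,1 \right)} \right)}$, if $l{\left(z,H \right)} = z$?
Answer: $-1926$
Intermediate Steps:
$d = -107$ ($d = -4 - 103 = -107$)
$L{\left(s \right)} = 6 s$ ($L{\left(s \right)} = 2 s 3 = 6 s$)
$d L{\left(l{\left(3,1 \right)} \right)} = - 107 \cdot 6 \cdot 3 = \left(-107\right) 18 = -1926$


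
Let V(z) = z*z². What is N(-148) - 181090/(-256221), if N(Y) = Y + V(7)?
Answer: 7163455/36603 ≈ 195.71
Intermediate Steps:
V(z) = z³
N(Y) = 343 + Y (N(Y) = Y + 7³ = Y + 343 = 343 + Y)
N(-148) - 181090/(-256221) = (343 - 148) - 181090/(-256221) = 195 - 181090*(-1)/256221 = 195 - 1*(-25870/36603) = 195 + 25870/36603 = 7163455/36603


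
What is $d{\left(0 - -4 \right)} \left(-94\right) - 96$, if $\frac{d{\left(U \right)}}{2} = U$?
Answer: $-848$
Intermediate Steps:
$d{\left(U \right)} = 2 U$
$d{\left(0 - -4 \right)} \left(-94\right) - 96 = 2 \left(0 - -4\right) \left(-94\right) - 96 = 2 \left(0 + 4\right) \left(-94\right) - 96 = 2 \cdot 4 \left(-94\right) - 96 = 8 \left(-94\right) - 96 = -752 - 96 = -848$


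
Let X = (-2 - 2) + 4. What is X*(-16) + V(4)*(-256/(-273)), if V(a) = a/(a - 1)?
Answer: 1024/819 ≈ 1.2503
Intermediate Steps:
V(a) = a/(-1 + a)
X = 0 (X = -4 + 4 = 0)
X*(-16) + V(4)*(-256/(-273)) = 0*(-16) + (4/(-1 + 4))*(-256/(-273)) = 0 + (4/3)*(-256*(-1/273)) = 0 + (4*(⅓))*(256/273) = 0 + (4/3)*(256/273) = 0 + 1024/819 = 1024/819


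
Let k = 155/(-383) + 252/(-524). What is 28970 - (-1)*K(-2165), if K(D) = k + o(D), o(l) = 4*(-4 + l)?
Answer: 1018166428/50173 ≈ 20293.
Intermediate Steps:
o(l) = -16 + 4*l
k = -44434/50173 (k = 155*(-1/383) + 252*(-1/524) = -155/383 - 63/131 = -44434/50173 ≈ -0.88562)
K(D) = -847202/50173 + 4*D (K(D) = -44434/50173 + (-16 + 4*D) = -847202/50173 + 4*D)
28970 - (-1)*K(-2165) = 28970 - (-1)*(-847202/50173 + 4*(-2165)) = 28970 - (-1)*(-847202/50173 - 8660) = 28970 - (-1)*(-435345382)/50173 = 28970 - 1*435345382/50173 = 28970 - 435345382/50173 = 1018166428/50173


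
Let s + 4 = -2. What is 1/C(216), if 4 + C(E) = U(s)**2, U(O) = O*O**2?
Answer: 1/46652 ≈ 2.1435e-5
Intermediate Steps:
s = -6 (s = -4 - 2 = -6)
U(O) = O**3
C(E) = 46652 (C(E) = -4 + ((-6)**3)**2 = -4 + (-216)**2 = -4 + 46656 = 46652)
1/C(216) = 1/46652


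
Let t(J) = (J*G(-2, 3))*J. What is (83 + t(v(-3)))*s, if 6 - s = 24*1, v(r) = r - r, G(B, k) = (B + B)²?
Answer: -1494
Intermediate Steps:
G(B, k) = 4*B² (G(B, k) = (2*B)² = 4*B²)
v(r) = 0
t(J) = 16*J² (t(J) = (J*(4*(-2)²))*J = (J*(4*4))*J = (J*16)*J = (16*J)*J = 16*J²)
s = -18 (s = 6 - 24 = -18)
(83 + t(v(-3)))*s = (83 + 16*0²)*(-18) = (83 + 16*0)*(-18) = (83 + 0)*(-18) = 83*(-18) = -1494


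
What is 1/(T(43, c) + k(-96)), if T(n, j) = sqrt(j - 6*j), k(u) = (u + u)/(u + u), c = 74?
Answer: 1/371 - I*sqrt(370)/371 ≈ 0.0026954 - 0.051847*I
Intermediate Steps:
k(u) = 1 (k(u) = (2*u)/((2*u)) = (2*u)*(1/(2*u)) = 1)
T(n, j) = sqrt(5)*sqrt(-j) (T(n, j) = sqrt(-5*j) = sqrt(5)*sqrt(-j))
1/(T(43, c) + k(-96)) = 1/(sqrt(5)*sqrt(-1*74) + 1) = 1/(sqrt(5)*sqrt(-74) + 1) = 1/(sqrt(5)*(I*sqrt(74)) + 1) = 1/(I*sqrt(370) + 1) = 1/(1 + I*sqrt(370))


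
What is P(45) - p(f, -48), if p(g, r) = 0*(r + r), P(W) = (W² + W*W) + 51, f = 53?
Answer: 4101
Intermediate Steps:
P(W) = 51 + 2*W² (P(W) = (W² + W²) + 51 = 2*W² + 51 = 51 + 2*W²)
p(g, r) = 0 (p(g, r) = 0*(2*r) = 0)
P(45) - p(f, -48) = (51 + 2*45²) - 1*0 = (51 + 2*2025) + 0 = (51 + 4050) + 0 = 4101 + 0 = 4101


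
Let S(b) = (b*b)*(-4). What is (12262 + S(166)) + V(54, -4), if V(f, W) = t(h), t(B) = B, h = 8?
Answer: -97954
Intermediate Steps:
V(f, W) = 8
S(b) = -4*b**2 (S(b) = b**2*(-4) = -4*b**2)
(12262 + S(166)) + V(54, -4) = (12262 - 4*166**2) + 8 = (12262 - 4*27556) + 8 = (12262 - 110224) + 8 = -97962 + 8 = -97954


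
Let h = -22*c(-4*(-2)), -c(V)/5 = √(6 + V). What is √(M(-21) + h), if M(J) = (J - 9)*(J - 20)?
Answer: √(1230 + 110*√14) ≈ 40.516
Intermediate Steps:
M(J) = (-20 + J)*(-9 + J) (M(J) = (-9 + J)*(-20 + J) = (-20 + J)*(-9 + J))
c(V) = -5*√(6 + V)
h = 110*√14 (h = -(-110)*√(6 - 4*(-2)) = -(-110)*√(6 + 8) = -(-110)*√14 = 110*√14 ≈ 411.58)
√(M(-21) + h) = √((180 + (-21)² - 29*(-21)) + 110*√14) = √((180 + 441 + 609) + 110*√14) = √(1230 + 110*√14)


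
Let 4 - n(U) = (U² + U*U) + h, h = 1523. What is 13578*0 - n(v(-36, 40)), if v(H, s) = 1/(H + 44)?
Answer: 48609/32 ≈ 1519.0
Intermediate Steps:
v(H, s) = 1/(44 + H)
n(U) = -1519 - 2*U² (n(U) = 4 - ((U² + U*U) + 1523) = 4 - ((U² + U²) + 1523) = 4 - (2*U² + 1523) = 4 - (1523 + 2*U²) = 4 + (-1523 - 2*U²) = -1519 - 2*U²)
13578*0 - n(v(-36, 40)) = 13578*0 - (-1519 - 2/(44 - 36)²) = 0 - (-1519 - 2*(1/8)²) = 0 - (-1519 - 2*(⅛)²) = 0 - (-1519 - 2*1/64) = 0 - (-1519 - 1/32) = 0 - 1*(-48609/32) = 0 + 48609/32 = 48609/32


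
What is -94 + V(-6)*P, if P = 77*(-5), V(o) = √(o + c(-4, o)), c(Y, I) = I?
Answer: -94 - 770*I*√3 ≈ -94.0 - 1333.7*I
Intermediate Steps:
V(o) = √2*√o (V(o) = √(o + o) = √(2*o) = √2*√o)
P = -385
-94 + V(-6)*P = -94 + (√2*√(-6))*(-385) = -94 + (√2*(I*√6))*(-385) = -94 + (2*I*√3)*(-385) = -94 - 770*I*√3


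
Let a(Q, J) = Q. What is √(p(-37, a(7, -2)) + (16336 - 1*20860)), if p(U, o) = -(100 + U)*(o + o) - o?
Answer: I*√5413 ≈ 73.573*I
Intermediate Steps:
p(U, o) = -o - 2*o*(100 + U) (p(U, o) = -(100 + U)*2*o - o = -2*o*(100 + U) - o = -o - 2*o*(100 + U))
√(p(-37, a(7, -2)) + (16336 - 1*20860)) = √(-1*7*(201 + 2*(-37)) + (16336 - 1*20860)) = √(-1*7*(201 - 74) + (16336 - 20860)) = √(-1*7*127 - 4524) = √(-889 - 4524) = √(-5413) = I*√5413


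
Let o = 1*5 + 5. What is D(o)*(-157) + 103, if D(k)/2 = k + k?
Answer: -6177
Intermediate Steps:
o = 10 (o = 5 + 5 = 10)
D(k) = 4*k (D(k) = 2*(k + k) = 2*(2*k) = 4*k)
D(o)*(-157) + 103 = (4*10)*(-157) + 103 = 40*(-157) + 103 = -6280 + 103 = -6177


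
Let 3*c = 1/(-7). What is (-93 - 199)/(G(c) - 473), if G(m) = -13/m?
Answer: 73/50 ≈ 1.4600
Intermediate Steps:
c = -1/21 (c = (⅓)/(-7) = (⅓)*(-⅐) = -1/21 ≈ -0.047619)
(-93 - 199)/(G(c) - 473) = (-93 - 199)/(-13/(-1/21) - 473) = -292/(-13*(-21) - 473) = -292/(273 - 473) = -292/(-200) = -292*(-1/200) = 73/50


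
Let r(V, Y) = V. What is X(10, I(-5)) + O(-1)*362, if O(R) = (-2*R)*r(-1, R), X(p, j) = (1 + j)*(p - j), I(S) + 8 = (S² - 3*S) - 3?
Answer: -1294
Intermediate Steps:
I(S) = -11 + S² - 3*S (I(S) = -8 + ((S² - 3*S) - 3) = -8 + (-3 + S² - 3*S) = -11 + S² - 3*S)
O(R) = 2*R (O(R) = -2*R*(-1) = 2*R)
X(10, I(-5)) + O(-1)*362 = (10 - (-11 + (-5)² - 3*(-5)) - (-11 + (-5)² - 3*(-5))² + (-11 + (-5)² - 3*(-5))*10) + (2*(-1))*362 = (10 - (-11 + 25 + 15) - (-11 + 25 + 15)² + (-11 + 25 + 15)*10) - 2*362 = (10 - 1*29 - 1*29² + 29*10) - 724 = (10 - 29 - 1*841 + 290) - 724 = (10 - 29 - 841 + 290) - 724 = -570 - 724 = -1294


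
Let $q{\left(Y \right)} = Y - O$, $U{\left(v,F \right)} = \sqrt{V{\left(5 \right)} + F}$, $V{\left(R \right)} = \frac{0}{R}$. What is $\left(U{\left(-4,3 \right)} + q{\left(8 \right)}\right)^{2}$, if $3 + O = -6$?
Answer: $\left(17 + \sqrt{3}\right)^{2} \approx 350.89$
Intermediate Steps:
$O = -9$ ($O = -3 - 6 = -9$)
$V{\left(R \right)} = 0$
$U{\left(v,F \right)} = \sqrt{F}$ ($U{\left(v,F \right)} = \sqrt{0 + F} = \sqrt{F}$)
$q{\left(Y \right)} = 9 + Y$ ($q{\left(Y \right)} = Y - -9 = Y + 9 = 9 + Y$)
$\left(U{\left(-4,3 \right)} + q{\left(8 \right)}\right)^{2} = \left(\sqrt{3} + \left(9 + 8\right)\right)^{2} = \left(\sqrt{3} + 17\right)^{2} = \left(17 + \sqrt{3}\right)^{2}$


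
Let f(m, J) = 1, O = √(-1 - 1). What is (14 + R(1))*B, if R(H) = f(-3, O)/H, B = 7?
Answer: 105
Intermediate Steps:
O = I*√2 (O = √(-2) = I*√2 ≈ 1.4142*I)
R(H) = 1/H
(14 + R(1))*B = (14 + 1/1)*7 = (14 + 1)*7 = 15*7 = 105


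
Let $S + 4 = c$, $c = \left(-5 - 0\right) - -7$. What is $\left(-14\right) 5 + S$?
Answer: $-72$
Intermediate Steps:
$c = 2$ ($c = \left(-5 + 0\right) + 7 = -5 + 7 = 2$)
$S = -2$ ($S = -4 + 2 = -2$)
$\left(-14\right) 5 + S = \left(-14\right) 5 - 2 = -70 - 2 = -72$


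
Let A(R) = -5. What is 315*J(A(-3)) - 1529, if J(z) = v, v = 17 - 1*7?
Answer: 1621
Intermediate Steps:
v = 10 (v = 17 - 7 = 10)
J(z) = 10
315*J(A(-3)) - 1529 = 315*10 - 1529 = 3150 - 1529 = 1621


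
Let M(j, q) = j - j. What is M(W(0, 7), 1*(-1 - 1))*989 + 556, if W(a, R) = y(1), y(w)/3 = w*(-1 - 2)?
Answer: 556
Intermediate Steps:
y(w) = -9*w (y(w) = 3*(w*(-1 - 2)) = 3*(w*(-3)) = 3*(-3*w) = -9*w)
W(a, R) = -9 (W(a, R) = -9*1 = -9)
M(j, q) = 0
M(W(0, 7), 1*(-1 - 1))*989 + 556 = 0*989 + 556 = 0 + 556 = 556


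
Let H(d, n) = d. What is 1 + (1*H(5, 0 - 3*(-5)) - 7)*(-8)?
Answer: 17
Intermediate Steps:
1 + (1*H(5, 0 - 3*(-5)) - 7)*(-8) = 1 + (1*5 - 7)*(-8) = 1 + (5 - 7)*(-8) = 1 - 2*(-8) = 1 + 16 = 17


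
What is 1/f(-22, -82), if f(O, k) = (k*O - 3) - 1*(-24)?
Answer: 1/1825 ≈ 0.00054795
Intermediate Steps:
f(O, k) = 21 + O*k (f(O, k) = (O*k - 3) + 24 = (-3 + O*k) + 24 = 21 + O*k)
1/f(-22, -82) = 1/(21 - 22*(-82)) = 1/(21 + 1804) = 1/1825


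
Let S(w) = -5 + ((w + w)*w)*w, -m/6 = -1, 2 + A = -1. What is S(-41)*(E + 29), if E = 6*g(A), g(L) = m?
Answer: -8960055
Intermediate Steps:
A = -3 (A = -2 - 1 = -3)
m = 6 (m = -6*(-1) = 6)
g(L) = 6
E = 36 (E = 6*6 = 36)
S(w) = -5 + 2*w³ (S(w) = -5 + ((2*w)*w)*w = -5 + (2*w²)*w = -5 + 2*w³)
S(-41)*(E + 29) = (-5 + 2*(-41)³)*(36 + 29) = (-5 + 2*(-68921))*65 = (-5 - 137842)*65 = -137847*65 = -8960055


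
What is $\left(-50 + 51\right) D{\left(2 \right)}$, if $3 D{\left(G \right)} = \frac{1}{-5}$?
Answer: $- \frac{1}{15} \approx -0.066667$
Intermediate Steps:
$D{\left(G \right)} = - \frac{1}{15}$ ($D{\left(G \right)} = \frac{1}{3 \left(-5\right)} = \frac{1}{3} \left(- \frac{1}{5}\right) = - \frac{1}{15}$)
$\left(-50 + 51\right) D{\left(2 \right)} = \left(-50 + 51\right) \left(- \frac{1}{15}\right) = 1 \left(- \frac{1}{15}\right) = - \frac{1}{15}$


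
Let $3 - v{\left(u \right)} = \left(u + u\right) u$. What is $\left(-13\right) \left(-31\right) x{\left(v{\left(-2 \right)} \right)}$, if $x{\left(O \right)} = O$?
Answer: $-2015$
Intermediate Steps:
$v{\left(u \right)} = 3 - 2 u^{2}$ ($v{\left(u \right)} = 3 - \left(u + u\right) u = 3 - 2 u u = 3 - 2 u^{2}$)
$\left(-13\right) \left(-31\right) x{\left(v{\left(-2 \right)} \right)} = \left(-13\right) \left(-31\right) \left(3 - 2 \left(-2\right)^{2}\right) = 403 \left(3 - 8\right) = 403 \left(-5\right) = -2015$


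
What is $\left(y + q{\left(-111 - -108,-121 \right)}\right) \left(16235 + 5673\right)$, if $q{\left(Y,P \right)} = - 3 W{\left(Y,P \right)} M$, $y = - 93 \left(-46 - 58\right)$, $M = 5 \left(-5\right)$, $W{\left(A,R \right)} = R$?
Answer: $13079076$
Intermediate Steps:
$M = -25$
$y = 9672$ ($y = \left(-93\right) \left(-104\right) = 9672$)
$q{\left(Y,P \right)} = 75 P$ ($q{\left(Y,P \right)} = - 3 P \left(-25\right) = 75 P$)
$\left(y + q{\left(-111 - -108,-121 \right)}\right) \left(16235 + 5673\right) = \left(9672 + 75 \left(-121\right)\right) \left(16235 + 5673\right) = \left(9672 - 9075\right) 21908 = 597 \cdot 21908 = 13079076$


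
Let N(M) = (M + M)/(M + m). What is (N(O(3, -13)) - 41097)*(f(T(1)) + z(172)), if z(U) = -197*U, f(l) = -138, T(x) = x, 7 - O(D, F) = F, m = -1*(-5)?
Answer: 6990738494/5 ≈ 1.3981e+9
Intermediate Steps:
m = 5
O(D, F) = 7 - F
N(M) = 2*M/(5 + M) (N(M) = (M + M)/(M + 5) = (2*M)/(5 + M) = 2*M/(5 + M))
(N(O(3, -13)) - 41097)*(f(T(1)) + z(172)) = (2*(7 - 1*(-13))/(5 + (7 - 1*(-13))) - 41097)*(-138 - 197*172) = (2*(7 + 13)/(5 + (7 + 13)) - 41097)*(-138 - 33884) = (2*20/(5 + 20) - 41097)*(-34022) = (2*20/25 - 41097)*(-34022) = (2*20*(1/25) - 41097)*(-34022) = (8/5 - 41097)*(-34022) = -205477/5*(-34022) = 6990738494/5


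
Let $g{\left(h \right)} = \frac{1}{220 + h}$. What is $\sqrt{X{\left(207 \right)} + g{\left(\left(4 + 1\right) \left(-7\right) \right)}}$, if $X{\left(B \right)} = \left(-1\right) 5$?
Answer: $\frac{2 i \sqrt{42735}}{185} \approx 2.2349 i$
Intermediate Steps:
$X{\left(B \right)} = -5$
$\sqrt{X{\left(207 \right)} + g{\left(\left(4 + 1\right) \left(-7\right) \right)}} = \sqrt{-5 + \frac{1}{220 + \left(4 + 1\right) \left(-7\right)}} = \sqrt{-5 + \frac{1}{220 + 5 \left(-7\right)}} = \sqrt{-5 + \frac{1}{220 - 35}} = \sqrt{-5 + \frac{1}{185}} = \sqrt{- \frac{924}{185}} = \frac{2 i \sqrt{42735}}{185}$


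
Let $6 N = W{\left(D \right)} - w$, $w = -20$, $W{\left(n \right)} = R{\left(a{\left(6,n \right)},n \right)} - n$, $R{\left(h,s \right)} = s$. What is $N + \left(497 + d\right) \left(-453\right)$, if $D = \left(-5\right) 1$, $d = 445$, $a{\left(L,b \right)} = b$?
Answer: $- \frac{1280168}{3} \approx -4.2672 \cdot 10^{5}$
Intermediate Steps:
$D = -5$
$W{\left(n \right)} = 0$ ($W{\left(n \right)} = n - n = 0$)
$N = \frac{10}{3}$ ($N = \frac{0 - -20}{6} = \frac{0 + 20}{6} = \frac{1}{6} \cdot 20 = \frac{10}{3} \approx 3.3333$)
$N + \left(497 + d\right) \left(-453\right) = \frac{10}{3} + \left(497 + 445\right) \left(-453\right) = \frac{10}{3} + 942 \left(-453\right) = \frac{10}{3} - 426726 = - \frac{1280168}{3}$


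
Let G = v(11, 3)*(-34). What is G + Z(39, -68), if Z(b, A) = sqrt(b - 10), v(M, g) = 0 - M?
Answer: 374 + sqrt(29) ≈ 379.39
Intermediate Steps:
v(M, g) = -M
Z(b, A) = sqrt(-10 + b)
G = 374 (G = -1*11*(-34) = -11*(-34) = 374)
G + Z(39, -68) = 374 + sqrt(-10 + 39) = 374 + sqrt(29)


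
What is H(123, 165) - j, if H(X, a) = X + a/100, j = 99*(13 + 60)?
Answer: -142047/20 ≈ -7102.4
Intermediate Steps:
j = 7227 (j = 99*73 = 7227)
H(X, a) = X + a/100 (H(X, a) = X + a*(1/100) = X + a/100)
H(123, 165) - j = (123 + (1/100)*165) - 1*7227 = (123 + 33/20) - 7227 = 2493/20 - 7227 = -142047/20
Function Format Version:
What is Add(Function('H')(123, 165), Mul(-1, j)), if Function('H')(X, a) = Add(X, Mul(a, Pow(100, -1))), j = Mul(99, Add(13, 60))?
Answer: Rational(-142047, 20) ≈ -7102.4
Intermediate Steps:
j = 7227 (j = Mul(99, 73) = 7227)
Function('H')(X, a) = Add(X, Mul(Rational(1, 100), a)) (Function('H')(X, a) = Add(X, Mul(a, Rational(1, 100))) = Add(X, Mul(Rational(1, 100), a)))
Add(Function('H')(123, 165), Mul(-1, j)) = Add(Add(123, Mul(Rational(1, 100), 165)), Mul(-1, 7227)) = Add(Add(123, Rational(33, 20)), -7227) = Add(Rational(2493, 20), -7227) = Rational(-142047, 20)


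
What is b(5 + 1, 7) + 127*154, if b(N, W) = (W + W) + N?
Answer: 19578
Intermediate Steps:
b(N, W) = N + 2*W (b(N, W) = 2*W + N = N + 2*W)
b(5 + 1, 7) + 127*154 = ((5 + 1) + 2*7) + 127*154 = (6 + 14) + 19558 = 20 + 19558 = 19578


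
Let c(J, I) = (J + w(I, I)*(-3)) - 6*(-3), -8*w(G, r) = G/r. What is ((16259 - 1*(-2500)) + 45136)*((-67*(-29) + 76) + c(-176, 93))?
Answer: 951460445/8 ≈ 1.1893e+8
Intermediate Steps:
w(G, r) = -G/(8*r)
c(J, I) = 147/8 + J (c(J, I) = (J - I/(8*I)*(-3)) - 6*(-3) = (J - 1/8*(-3)) + 18 = (J + 3/8) + 18 = (3/8 + J) + 18 = 147/8 + J)
((16259 - 1*(-2500)) + 45136)*((-67*(-29) + 76) + c(-176, 93)) = ((16259 - 1*(-2500)) + 45136)*((-67*(-29) + 76) + (147/8 - 176)) = ((16259 + 2500) + 45136)*((1943 + 76) - 1261/8) = (18759 + 45136)*(2019 - 1261/8) = 63895*(14891/8) = 951460445/8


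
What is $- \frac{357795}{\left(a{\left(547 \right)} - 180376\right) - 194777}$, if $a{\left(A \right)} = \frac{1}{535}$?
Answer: $\frac{191420325}{200706854} \approx 0.95373$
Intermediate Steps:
$a{\left(A \right)} = \frac{1}{535}$
$- \frac{357795}{\left(a{\left(547 \right)} - 180376\right) - 194777} = - \frac{357795}{\left(\frac{1}{535} - 180376\right) - 194777} = - \frac{357795}{- \frac{96501159}{535} - 194777} = - \frac{357795}{- \frac{200706854}{535}} = \left(-357795\right) \left(- \frac{535}{200706854}\right) = \frac{191420325}{200706854}$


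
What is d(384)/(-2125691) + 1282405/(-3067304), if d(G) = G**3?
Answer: -176406270158471/6520140507064 ≈ -27.056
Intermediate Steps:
d(384)/(-2125691) + 1282405/(-3067304) = 384**3/(-2125691) + 1282405/(-3067304) = 56623104*(-1/2125691) + 1282405*(-1/3067304) = -56623104/2125691 - 1282405/3067304 = -176406270158471/6520140507064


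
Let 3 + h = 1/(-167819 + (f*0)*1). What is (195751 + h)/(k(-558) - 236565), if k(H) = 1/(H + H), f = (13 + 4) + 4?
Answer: -36660860709876/44305313704079 ≈ -0.82746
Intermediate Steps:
f = 21 (f = 17 + 4 = 21)
k(H) = 1/(2*H)
h = -503458/167819 (h = -3 + 1/(-167819 + (21*0)*1) = -3 + 1/(-167819 + 0*1) = -3 + 1/(-167819 + 0) = -3 + 1/(-167819) = -3 - 1/167819 = -503458/167819 ≈ -3.0000)
(195751 + h)/(k(-558) - 236565) = (195751 - 503458/167819)/((½)/(-558) - 236565) = 32850233611/(167819*((½)*(-1/558) - 236565)) = 32850233611/(167819*(-1/1116 - 236565)) = 32850233611/(167819*(-264006541/1116)) = (32850233611/167819)*(-1116/264006541) = -36660860709876/44305313704079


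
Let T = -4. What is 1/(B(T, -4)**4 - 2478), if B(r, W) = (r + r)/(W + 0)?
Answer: -1/2462 ≈ -0.00040617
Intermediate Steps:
B(r, W) = 2*r/W (B(r, W) = (2*r)/W = 2*r/W)
1/(B(T, -4)**4 - 2478) = 1/((2*(-4)/(-4))**4 - 2478) = 1/((2*(-4)*(-1/4))**4 - 2478) = 1/(2**4 - 2478) = 1/(16 - 2478) = 1/(-2462) = -1/2462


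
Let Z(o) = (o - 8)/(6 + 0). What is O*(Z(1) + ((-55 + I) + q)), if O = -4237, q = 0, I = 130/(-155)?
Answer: 44924911/186 ≈ 2.4153e+5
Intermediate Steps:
I = -26/31 (I = 130*(-1/155) = -26/31 ≈ -0.83871)
Z(o) = -4/3 + o/6 (Z(o) = (-8 + o)/6 = (-8 + o)*(⅙) = -4/3 + o/6)
O*(Z(1) + ((-55 + I) + q)) = -4237*((-4/3 + (⅙)*1) + ((-55 - 26/31) + 0)) = -4237*((-4/3 + ⅙) + (-1731/31 + 0)) = -4237*(-7/6 - 1731/31) = -4237*(-10603/186) = 44924911/186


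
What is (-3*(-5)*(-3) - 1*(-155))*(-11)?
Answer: -1210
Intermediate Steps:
(-3*(-5)*(-3) - 1*(-155))*(-11) = (15*(-3) + 155)*(-11) = (-45 + 155)*(-11) = 110*(-11) = -1210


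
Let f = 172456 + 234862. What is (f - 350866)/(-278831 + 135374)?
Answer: -56452/143457 ≈ -0.39351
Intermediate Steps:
f = 407318
(f - 350866)/(-278831 + 135374) = (407318 - 350866)/(-278831 + 135374) = 56452/(-143457) = 56452*(-1/143457) = -56452/143457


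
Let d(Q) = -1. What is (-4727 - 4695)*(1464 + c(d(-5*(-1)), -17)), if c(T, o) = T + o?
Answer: -13624212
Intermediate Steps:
(-4727 - 4695)*(1464 + c(d(-5*(-1)), -17)) = (-4727 - 4695)*(1464 + (-1 - 17)) = -9422*(1464 - 18) = -9422*1446 = -13624212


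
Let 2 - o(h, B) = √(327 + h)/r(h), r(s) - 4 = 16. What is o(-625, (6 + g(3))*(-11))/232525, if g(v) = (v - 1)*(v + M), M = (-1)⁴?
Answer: 2/232525 - I*√298/4650500 ≈ 8.6012e-6 - 3.712e-6*I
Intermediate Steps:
r(s) = 20 (r(s) = 4 + 16 = 20)
M = 1
g(v) = (1 + v)*(-1 + v) (g(v) = (v - 1)*(v + 1) = (-1 + v)*(1 + v) = (1 + v)*(-1 + v))
o(h, B) = 2 - √(327 + h)/20
o(-625, (6 + g(3))*(-11))/232525 = (2 - √(327 - 625)/20)/232525 = (2 - I*√298/20)*(1/232525) = 2/232525 - I*√298/4650500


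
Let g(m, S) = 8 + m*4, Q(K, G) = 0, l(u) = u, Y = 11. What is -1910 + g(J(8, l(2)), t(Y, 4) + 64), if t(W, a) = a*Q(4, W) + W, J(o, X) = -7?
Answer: -1930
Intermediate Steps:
t(W, a) = W (t(W, a) = a*0 + W = 0 + W = W)
g(m, S) = 8 + 4*m
-1910 + g(J(8, l(2)), t(Y, 4) + 64) = -1910 + (8 + 4*(-7)) = -1910 + (8 - 28) = -1910 - 20 = -1930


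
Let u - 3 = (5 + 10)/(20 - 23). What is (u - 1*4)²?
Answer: 36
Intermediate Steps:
u = -2 (u = 3 + (5 + 10)/(20 - 23) = 3 + 15/(-3) = 3 + 15*(-⅓) = 3 - 5 = -2)
(u - 1*4)² = (-2 - 1*4)² = (-2 - 4)² = (-6)² = 36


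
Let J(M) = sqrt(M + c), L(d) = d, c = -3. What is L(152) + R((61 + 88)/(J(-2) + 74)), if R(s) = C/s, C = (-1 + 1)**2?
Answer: 152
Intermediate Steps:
J(M) = sqrt(-3 + M) (J(M) = sqrt(M - 3) = sqrt(-3 + M))
C = 0 (C = 0**2 = 0)
R(s) = 0 (R(s) = 0/s = 0)
L(152) + R((61 + 88)/(J(-2) + 74)) = 152 + 0 = 152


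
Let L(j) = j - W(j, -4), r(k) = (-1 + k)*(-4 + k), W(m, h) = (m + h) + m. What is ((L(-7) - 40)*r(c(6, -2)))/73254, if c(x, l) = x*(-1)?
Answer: -35/1263 ≈ -0.027712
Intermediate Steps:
W(m, h) = h + 2*m (W(m, h) = (h + m) + m = h + 2*m)
c(x, l) = -x
L(j) = 4 - j (L(j) = j - (-4 + 2*j) = j + (4 - 2*j) = 4 - j)
((L(-7) - 40)*r(c(6, -2)))/73254 = (((4 - 1*(-7)) - 40)*(4 + (-1*6)² - (-5)*6))/73254 = (((4 + 7) - 40)*(4 + (-6)² - 5*(-6)))*(1/73254) = ((11 - 40)*(4 + 36 + 30))*(1/73254) = -29*70*(1/73254) = -2030*1/73254 = -35/1263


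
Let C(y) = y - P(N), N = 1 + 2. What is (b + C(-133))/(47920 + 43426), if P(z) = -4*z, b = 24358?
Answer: 24237/91346 ≈ 0.26533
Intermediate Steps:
N = 3
C(y) = 12 + y (C(y) = y - (-4)*3 = y - 1*(-12) = y + 12 = 12 + y)
(b + C(-133))/(47920 + 43426) = (24358 + (12 - 133))/(47920 + 43426) = (24358 - 121)/91346 = 24237*(1/91346) = 24237/91346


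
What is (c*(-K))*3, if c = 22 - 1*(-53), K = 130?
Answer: -29250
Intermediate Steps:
c = 75 (c = 22 + 53 = 75)
(c*(-K))*3 = (75*(-1*130))*3 = (75*(-130))*3 = -9750*3 = -29250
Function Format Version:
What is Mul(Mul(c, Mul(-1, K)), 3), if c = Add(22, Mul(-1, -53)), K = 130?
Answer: -29250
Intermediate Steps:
c = 75 (c = Add(22, 53) = 75)
Mul(Mul(c, Mul(-1, K)), 3) = Mul(Mul(75, Mul(-1, 130)), 3) = Mul(Mul(75, -130), 3) = Mul(-9750, 3) = -29250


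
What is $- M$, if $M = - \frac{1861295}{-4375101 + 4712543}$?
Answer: $\frac{1861295}{337442} \approx 5.5159$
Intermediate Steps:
$M = - \frac{1861295}{337442} \approx -5.5159$
$- M = \left(-1\right) \left(- \frac{1861295}{337442}\right) = \frac{1861295}{337442}$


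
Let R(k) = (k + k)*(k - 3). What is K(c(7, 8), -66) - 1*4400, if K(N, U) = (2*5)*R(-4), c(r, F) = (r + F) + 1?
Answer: -3840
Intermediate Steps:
R(k) = 2*k*(-3 + k) (R(k) = (2*k)*(-3 + k) = 2*k*(-3 + k))
c(r, F) = 1 + F + r (c(r, F) = (F + r) + 1 = 1 + F + r)
K(N, U) = 560 (K(N, U) = (2*5)*(2*(-4)*(-3 - 4)) = 10*(2*(-4)*(-7)) = 10*56 = 560)
K(c(7, 8), -66) - 1*4400 = 560 - 1*4400 = 560 - 4400 = -3840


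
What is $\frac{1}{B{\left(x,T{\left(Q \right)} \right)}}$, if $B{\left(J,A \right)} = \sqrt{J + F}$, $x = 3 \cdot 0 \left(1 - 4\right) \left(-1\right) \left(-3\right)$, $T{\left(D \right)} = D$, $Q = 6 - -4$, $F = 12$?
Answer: $\frac{\sqrt{3}}{6} \approx 0.28868$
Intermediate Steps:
$Q = 10$ ($Q = 6 + 4 = 10$)
$x = 0$ ($x = 0 \left(-3\right) \left(-1\right) \left(-3\right) = 0 \cdot 3 \left(-3\right) = 0 \left(-9\right) = 0$)
$B{\left(J,A \right)} = \sqrt{12 + J}$ ($B{\left(J,A \right)} = \sqrt{J + 12} = \sqrt{12 + J}$)
$\frac{1}{B{\left(x,T{\left(Q \right)} \right)}} = \frac{1}{\sqrt{12 + 0}} = \frac{1}{\sqrt{12}} = \frac{1}{2 \sqrt{3}} = \frac{\sqrt{3}}{6}$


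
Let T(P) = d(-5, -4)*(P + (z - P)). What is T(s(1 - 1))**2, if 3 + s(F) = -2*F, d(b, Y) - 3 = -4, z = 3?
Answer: 9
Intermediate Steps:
d(b, Y) = -1 (d(b, Y) = 3 - 4 = -1)
s(F) = -3 - 2*F
T(P) = -3 (T(P) = -(P + (3 - P)) = -1*3 = -3)
T(s(1 - 1))**2 = (-3)**2 = 9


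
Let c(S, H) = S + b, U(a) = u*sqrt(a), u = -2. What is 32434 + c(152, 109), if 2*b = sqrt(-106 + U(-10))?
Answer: 32586 + sqrt(-106 - 2*I*sqrt(10))/2 ≈ 32586.0 - 5.1501*I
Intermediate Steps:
U(a) = -2*sqrt(a)
b = sqrt(-106 - 2*I*sqrt(10))/2 ≈ 0.15351 - 5.1501*I
c(S, H) = S + sqrt(-106 - 2*I*sqrt(10))/2
32434 + c(152, 109) = 32434 + (152 + sqrt(-106 - 2*I*sqrt(10))/2) = 32586 + sqrt(-106 - 2*I*sqrt(10))/2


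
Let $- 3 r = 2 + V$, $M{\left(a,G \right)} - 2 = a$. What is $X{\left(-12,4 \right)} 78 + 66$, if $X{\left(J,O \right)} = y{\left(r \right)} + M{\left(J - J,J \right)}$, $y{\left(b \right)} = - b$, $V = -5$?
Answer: $144$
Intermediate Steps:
$M{\left(a,G \right)} = 2 + a$
$r = 1$ ($r = - \frac{2 - 5}{3} = \left(- \frac{1}{3}\right) \left(-3\right) = 1$)
$X{\left(J,O \right)} = 1$ ($X{\left(J,O \right)} = \left(-1\right) 1 + \left(2 + \left(J - J\right)\right) = -1 + \left(2 + 0\right) = -1 + 2 = 1$)
$X{\left(-12,4 \right)} 78 + 66 = 1 \cdot 78 + 66 = 78 + 66 = 144$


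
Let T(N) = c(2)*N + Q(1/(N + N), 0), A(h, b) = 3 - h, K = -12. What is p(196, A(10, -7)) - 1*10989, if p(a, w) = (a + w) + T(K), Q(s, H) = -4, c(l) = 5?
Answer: -10864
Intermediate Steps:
T(N) = -4 + 5*N (T(N) = 5*N - 4 = -4 + 5*N)
p(a, w) = -64 + a + w (p(a, w) = (a + w) + (-4 + 5*(-12)) = (a + w) + (-4 - 60) = (a + w) - 64 = -64 + a + w)
p(196, A(10, -7)) - 1*10989 = (-64 + 196 + (3 - 1*10)) - 1*10989 = (-64 + 196 + (3 - 10)) - 10989 = (-64 + 196 - 7) - 10989 = 125 - 10989 = -10864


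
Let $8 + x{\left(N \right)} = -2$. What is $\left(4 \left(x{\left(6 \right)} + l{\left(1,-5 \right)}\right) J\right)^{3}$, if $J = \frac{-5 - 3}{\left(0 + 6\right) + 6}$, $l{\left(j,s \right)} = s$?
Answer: $64000$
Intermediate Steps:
$x{\left(N \right)} = -10$ ($x{\left(N \right)} = -8 - 2 = -10$)
$J = - \frac{2}{3}$ ($J = - \frac{8}{6 + 6} = - \frac{8}{12} = \left(-8\right) \frac{1}{12} = - \frac{2}{3} \approx -0.66667$)
$\left(4 \left(x{\left(6 \right)} + l{\left(1,-5 \right)}\right) J\right)^{3} = \left(4 \left(-10 - 5\right) \left(- \frac{2}{3}\right)\right)^{3} = \left(4 \left(-15\right) \left(- \frac{2}{3}\right)\right)^{3} = \left(\left(-60\right) \left(- \frac{2}{3}\right)\right)^{3} = 40^{3} = 64000$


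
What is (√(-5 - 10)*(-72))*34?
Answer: -2448*I*√15 ≈ -9481.1*I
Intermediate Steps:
(√(-5 - 10)*(-72))*34 = (√(-15)*(-72))*34 = ((I*√15)*(-72))*34 = -72*I*√15*34 = -2448*I*√15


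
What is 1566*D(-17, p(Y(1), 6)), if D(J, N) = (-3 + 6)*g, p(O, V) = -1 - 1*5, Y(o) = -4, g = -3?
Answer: -14094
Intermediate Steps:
p(O, V) = -6 (p(O, V) = -1 - 5 = -6)
D(J, N) = -9 (D(J, N) = (-3 + 6)*(-3) = 3*(-3) = -9)
1566*D(-17, p(Y(1), 6)) = 1566*(-9) = -14094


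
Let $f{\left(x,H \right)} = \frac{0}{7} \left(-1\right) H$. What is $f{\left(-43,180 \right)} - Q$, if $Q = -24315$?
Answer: $24315$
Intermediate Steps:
$f{\left(x,H \right)} = 0$ ($f{\left(x,H \right)} = 0 \cdot \frac{1}{7} \left(-1\right) H = 0 \left(-1\right) H = 0 H = 0$)
$f{\left(-43,180 \right)} - Q = 0 - -24315 = 0 + 24315 = 24315$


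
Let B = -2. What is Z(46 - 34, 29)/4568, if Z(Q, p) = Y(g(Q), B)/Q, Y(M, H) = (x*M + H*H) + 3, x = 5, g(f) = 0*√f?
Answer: 7/54816 ≈ 0.00012770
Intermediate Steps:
g(f) = 0
Y(M, H) = 3 + H² + 5*M (Y(M, H) = (5*M + H*H) + 3 = (5*M + H²) + 3 = (H² + 5*M) + 3 = 3 + H² + 5*M)
Z(Q, p) = 7/Q (Z(Q, p) = (3 + (-2)² + 5*0)/Q = (3 + 4 + 0)/Q = 7/Q)
Z(46 - 34, 29)/4568 = (7/(46 - 34))/4568 = (7/12)*(1/4568) = 7/54816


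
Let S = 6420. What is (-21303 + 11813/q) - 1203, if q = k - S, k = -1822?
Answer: -185506265/8242 ≈ -22507.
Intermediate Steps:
q = -8242 (q = -1822 - 1*6420 = -1822 - 6420 = -8242)
(-21303 + 11813/q) - 1203 = (-21303 + 11813/(-8242)) - 1203 = (-21303 + 11813*(-1/8242)) - 1203 = (-21303 - 11813/8242) - 1203 = -175591139/8242 - 1203 = -185506265/8242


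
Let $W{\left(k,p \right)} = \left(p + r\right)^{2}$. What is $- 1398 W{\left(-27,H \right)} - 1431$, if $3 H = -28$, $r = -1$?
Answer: $- \frac{452119}{3} \approx -1.5071 \cdot 10^{5}$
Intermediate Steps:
$H = - \frac{28}{3}$ ($H = \frac{1}{3} \left(-28\right) = - \frac{28}{3} \approx -9.3333$)
$W{\left(k,p \right)} = \left(-1 + p\right)^{2}$ ($W{\left(k,p \right)} = \left(p - 1\right)^{2} = \left(-1 + p\right)^{2}$)
$- 1398 W{\left(-27,H \right)} - 1431 = - 1398 \left(-1 - \frac{28}{3}\right)^{2} - 1431 = - 1398 \left(- \frac{31}{3}\right)^{2} - 1431 = \left(-1398\right) \frac{961}{9} - 1431 = - \frac{447826}{3} - 1431 = - \frac{452119}{3}$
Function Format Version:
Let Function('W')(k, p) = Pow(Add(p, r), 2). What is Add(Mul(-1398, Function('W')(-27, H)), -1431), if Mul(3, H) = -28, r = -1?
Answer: Rational(-452119, 3) ≈ -1.5071e+5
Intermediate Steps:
H = Rational(-28, 3) (H = Mul(Rational(1, 3), -28) = Rational(-28, 3) ≈ -9.3333)
Function('W')(k, p) = Pow(Add(-1, p), 2) (Function('W')(k, p) = Pow(Add(p, -1), 2) = Pow(Add(-1, p), 2))
Add(Mul(-1398, Function('W')(-27, H)), -1431) = Add(Mul(-1398, Pow(Add(-1, Rational(-28, 3)), 2)), -1431) = Add(Mul(-1398, Pow(Rational(-31, 3), 2)), -1431) = Add(Mul(-1398, Rational(961, 9)), -1431) = Add(Rational(-447826, 3), -1431) = Rational(-452119, 3)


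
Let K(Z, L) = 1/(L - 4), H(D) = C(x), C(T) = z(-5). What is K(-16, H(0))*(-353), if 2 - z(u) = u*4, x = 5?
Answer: -353/18 ≈ -19.611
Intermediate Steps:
z(u) = 2 - 4*u (z(u) = 2 - u*4 = 2 - 4*u)
C(T) = 22 (C(T) = 2 - 4*(-5) = 2 + 20 = 22)
H(D) = 22
K(Z, L) = 1/(-4 + L)
K(-16, H(0))*(-353) = -353/(-4 + 22) = -353/18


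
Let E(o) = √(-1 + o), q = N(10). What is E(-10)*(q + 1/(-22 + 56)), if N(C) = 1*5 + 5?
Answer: 341*I*√11/34 ≈ 33.264*I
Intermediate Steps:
N(C) = 10 (N(C) = 5 + 5 = 10)
q = 10
E(-10)*(q + 1/(-22 + 56)) = √(-1 - 10)*(10 + 1/(-22 + 56)) = √(-11)*(10 + 1/34) = (I*√11)*(10 + 1/34) = (I*√11)*(341/34) = 341*I*√11/34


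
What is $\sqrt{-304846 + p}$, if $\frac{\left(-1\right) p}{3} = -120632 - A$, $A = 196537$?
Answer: $\sqrt{646661} \approx 804.15$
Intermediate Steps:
$p = 951507$ ($p = - 3 \left(-120632 - 196537\right) = \left(-3\right) \left(-317169\right) = 951507$)
$\sqrt{-304846 + p} = \sqrt{-304846 + 951507} = \sqrt{646661}$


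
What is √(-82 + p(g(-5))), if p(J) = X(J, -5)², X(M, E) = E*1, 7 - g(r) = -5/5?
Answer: I*√57 ≈ 7.5498*I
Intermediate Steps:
g(r) = 8 (g(r) = 7 - (-5)/5 = 7 - 1*(-1) = 7 + 1 = 8)
X(M, E) = E
p(J) = 25 (p(J) = (-5)² = 25)
√(-82 + p(g(-5))) = √(-82 + 25) = √(-57) = I*√57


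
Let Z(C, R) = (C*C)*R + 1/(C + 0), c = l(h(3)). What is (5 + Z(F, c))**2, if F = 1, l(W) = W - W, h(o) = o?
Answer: 36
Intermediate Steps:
l(W) = 0
c = 0
Z(C, R) = 1/C + R*C**2 (Z(C, R) = C**2*R + 1/C = R*C**2 + 1/C = 1/C + R*C**2)
(5 + Z(F, c))**2 = (5 + (1 + 0*1**3)/1)**2 = (5 + 1*(1 + 0*1))**2 = (5 + 1*(1 + 0))**2 = (5 + 1*1)**2 = (5 + 1)**2 = 6**2 = 36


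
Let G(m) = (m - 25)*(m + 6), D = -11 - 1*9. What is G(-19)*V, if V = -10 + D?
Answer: -17160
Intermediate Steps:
D = -20 (D = -11 - 9 = -20)
G(m) = (-25 + m)*(6 + m)
V = -30 (V = -10 - 20 = -30)
G(-19)*V = (-150 + (-19)² - 19*(-19))*(-30) = (-150 + 361 + 361)*(-30) = 572*(-30) = -17160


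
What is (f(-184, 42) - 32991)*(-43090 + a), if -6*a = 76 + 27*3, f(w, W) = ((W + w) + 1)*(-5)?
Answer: 1392048557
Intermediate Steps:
f(w, W) = -5 - 5*W - 5*w (f(w, W) = (1 + W + w)*(-5) = -5 - 5*W - 5*w)
a = -157/6 (a = -(76 + 27*3)/6 = -(76 + 81)/6 = -1/6*157 = -157/6 ≈ -26.167)
(f(-184, 42) - 32991)*(-43090 + a) = ((-5 - 5*42 - 5*(-184)) - 32991)*(-43090 - 157/6) = ((-5 - 210 + 920) - 32991)*(-258697/6) = (705 - 32991)*(-258697/6) = -32286*(-258697/6) = 1392048557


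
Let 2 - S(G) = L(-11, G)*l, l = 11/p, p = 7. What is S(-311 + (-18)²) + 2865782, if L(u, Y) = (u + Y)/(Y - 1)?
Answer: 120362917/42 ≈ 2.8658e+6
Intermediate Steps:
l = 11/7 ≈ 1.5714
L(u, Y) = (Y + u)/(-1 + Y)
S(G) = 2 - 11*(-11 + G)/(7*(-1 + G)) (S(G) = 2 - (G - 11)/(-1 + G)*11/7 = 2 - (-11 + G)/(-1 + G)*11/7 = 2 - 11*(-11 + G)/(7*(-1 + G)))
S(-311 + (-18)²) + 2865782 = (107 + 3*(-311 + (-18)²))/(7*(-1 + (-311 + (-18)²))) + 2865782 = (107 + 3*(-311 + 324))/(7*(-1 + (-311 + 324))) + 2865782 = (107 + 3*13)/(7*(-1 + 13)) + 2865782 = (⅐)*(107 + 39)/12 + 2865782 = (⅐)*(1/12)*146 + 2865782 = 73/42 + 2865782 = 120362917/42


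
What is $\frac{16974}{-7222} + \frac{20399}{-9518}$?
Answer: $- \frac{6714785}{1494326} \approx -4.4935$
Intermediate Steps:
$\frac{16974}{-7222} + \frac{20399}{-9518} = 16974 \left(- \frac{1}{7222}\right) + 20399 \left(- \frac{1}{9518}\right) = - \frac{369}{157} - \frac{20399}{9518} = - \frac{6714785}{1494326}$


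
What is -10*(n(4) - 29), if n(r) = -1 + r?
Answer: 260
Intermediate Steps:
-10*(n(4) - 29) = -10*((-1 + 4) - 29) = -10*(3 - 29) = -10*(-26) = 260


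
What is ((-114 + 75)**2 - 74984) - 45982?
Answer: -119445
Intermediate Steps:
((-114 + 75)**2 - 74984) - 45982 = ((-39)**2 - 74984) - 45982 = (1521 - 74984) - 45982 = -73463 - 45982 = -119445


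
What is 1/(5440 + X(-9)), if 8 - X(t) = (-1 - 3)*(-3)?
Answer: 1/5436 ≈ 0.00018396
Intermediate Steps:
X(t) = -4 (X(t) = 8 - (-1 - 3)*(-3) = 8 - (-4)*(-3) = 8 - 1*12 = 8 - 12 = -4)
1/(5440 + X(-9)) = 1/(5440 - 4) = 1/5436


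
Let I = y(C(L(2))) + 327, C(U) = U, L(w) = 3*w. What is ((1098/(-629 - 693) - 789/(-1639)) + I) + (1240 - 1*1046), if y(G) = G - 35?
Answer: 532644186/1083379 ≈ 491.65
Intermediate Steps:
y(G) = -35 + G
I = 298 (I = (-35 + 3*2) + 327 = (-35 + 6) + 327 = -29 + 327 = 298)
((1098/(-629 - 693) - 789/(-1639)) + I) + (1240 - 1*1046) = ((1098/(-629 - 693) - 789/(-1639)) + 298) + (1240 - 1*1046) = ((1098/(-1322) - 789*(-1/1639)) + 298) + (1240 - 1046) = ((1098*(-1/1322) + 789/1639) + 298) + 194 = ((-549/661 + 789/1639) + 298) + 194 = (-378282/1083379 + 298) + 194 = 322468660/1083379 + 194 = 532644186/1083379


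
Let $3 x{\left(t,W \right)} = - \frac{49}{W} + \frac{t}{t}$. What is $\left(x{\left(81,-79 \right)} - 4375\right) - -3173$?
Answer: $- \frac{284746}{237} \approx -1201.5$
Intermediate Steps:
$x{\left(t,W \right)} = \frac{1}{3} - \frac{49}{3 W}$ ($x{\left(t,W \right)} = \frac{- \frac{49}{W} + \frac{t}{t}}{3} = \frac{- \frac{49}{W} + 1}{3} = \frac{1 - \frac{49}{W}}{3} = \frac{1}{3} - \frac{49}{3 W}$)
$\left(x{\left(81,-79 \right)} - 4375\right) - -3173 = \left(\frac{-49 - 79}{3 \left(-79\right)} - 4375\right) - -3173 = \left(\frac{1}{3} \left(- \frac{1}{79}\right) \left(-128\right) - 4375\right) + 3173 = \left(\frac{128}{237} - 4375\right) + 3173 = - \frac{1036747}{237} + 3173 = - \frac{284746}{237}$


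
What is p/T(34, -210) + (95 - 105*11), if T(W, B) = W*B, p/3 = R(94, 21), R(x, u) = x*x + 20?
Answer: -632914/595 ≈ -1063.7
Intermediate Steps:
R(x, u) = 20 + x² (R(x, u) = x² + 20 = 20 + x²)
p = 26568 (p = 3*(20 + 94²) = 3*(20 + 8836) = 3*8856 = 26568)
T(W, B) = B*W
p/T(34, -210) + (95 - 105*11) = 26568/((-210*34)) + (95 - 105*11) = 26568/(-7140) + (95 - 1155) = 26568*(-1/7140) - 1060 = -2214/595 - 1060 = -632914/595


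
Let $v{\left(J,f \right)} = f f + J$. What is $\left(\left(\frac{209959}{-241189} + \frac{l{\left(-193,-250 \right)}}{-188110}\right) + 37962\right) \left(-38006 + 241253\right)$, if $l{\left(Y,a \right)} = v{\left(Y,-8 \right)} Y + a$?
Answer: $\frac{26926989363499179933}{3490004830} \approx 7.7155 \cdot 10^{9}$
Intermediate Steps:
$v{\left(J,f \right)} = J + f^{2}$ ($v{\left(J,f \right)} = f^{2} + J = J + f^{2}$)
$l{\left(Y,a \right)} = a + Y \left(64 + Y\right)$ ($l{\left(Y,a \right)} = \left(Y + \left(-8\right)^{2}\right) Y + a = \left(Y + 64\right) Y + a = \left(64 + Y\right) Y + a = Y \left(64 + Y\right) + a = a + Y \left(64 + Y\right)$)
$\left(\left(\frac{209959}{-241189} + \frac{l{\left(-193,-250 \right)}}{-188110}\right) + 37962\right) \left(-38006 + 241253\right) = \left(\left(\frac{209959}{-241189} + \frac{-250 - 193 \left(64 - 193\right)}{-188110}\right) + 37962\right) \left(-38006 + 241253\right) = \left(\left(209959 \left(- \frac{1}{241189}\right) + \left(-250 - -24897\right) \left(- \frac{1}{188110}\right)\right) + 37962\right) 203247 = \left(\left(- \frac{209959}{241189} + \left(-250 + 24897\right) \left(- \frac{1}{188110}\right)\right) + 37962\right) 203247 = \left(\left(- \frac{209959}{241189} + 24647 \left(- \frac{1}{188110}\right)\right) + 37962\right) 203247 = \left(\left(- \frac{209959}{241189} - \frac{24647}{188110}\right) + 37962\right) 203247 = \left(- \frac{3495382521}{3490004830} + 37962\right) 203247 = \frac{132484067973939}{3490004830} \cdot 203247 = \frac{26926989363499179933}{3490004830}$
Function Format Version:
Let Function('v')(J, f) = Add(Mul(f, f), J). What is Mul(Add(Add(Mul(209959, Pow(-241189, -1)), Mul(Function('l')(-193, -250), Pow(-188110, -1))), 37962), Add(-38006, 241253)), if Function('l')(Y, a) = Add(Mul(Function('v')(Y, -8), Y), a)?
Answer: Rational(26926989363499179933, 3490004830) ≈ 7.7155e+9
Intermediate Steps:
Function('v')(J, f) = Add(J, Pow(f, 2)) (Function('v')(J, f) = Add(Pow(f, 2), J) = Add(J, Pow(f, 2)))
Function('l')(Y, a) = Add(a, Mul(Y, Add(64, Y))) (Function('l')(Y, a) = Add(Mul(Add(Y, Pow(-8, 2)), Y), a) = Add(Mul(Add(Y, 64), Y), a) = Add(Mul(Add(64, Y), Y), a) = Add(Mul(Y, Add(64, Y)), a) = Add(a, Mul(Y, Add(64, Y))))
Mul(Add(Add(Mul(209959, Pow(-241189, -1)), Mul(Function('l')(-193, -250), Pow(-188110, -1))), 37962), Add(-38006, 241253)) = Mul(Add(Add(Mul(209959, Pow(-241189, -1)), Mul(Add(-250, Mul(-193, Add(64, -193))), Pow(-188110, -1))), 37962), Add(-38006, 241253)) = Mul(Add(Add(Mul(209959, Rational(-1, 241189)), Mul(Add(-250, Mul(-193, -129)), Rational(-1, 188110))), 37962), 203247) = Mul(Add(Add(Rational(-209959, 241189), Mul(Add(-250, 24897), Rational(-1, 188110))), 37962), 203247) = Mul(Add(Add(Rational(-209959, 241189), Mul(24647, Rational(-1, 188110))), 37962), 203247) = Mul(Add(Add(Rational(-209959, 241189), Rational(-24647, 188110)), 37962), 203247) = Mul(Add(Rational(-3495382521, 3490004830), 37962), 203247) = Mul(Rational(132484067973939, 3490004830), 203247) = Rational(26926989363499179933, 3490004830)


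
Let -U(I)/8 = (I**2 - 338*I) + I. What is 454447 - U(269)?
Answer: 308111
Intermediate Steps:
U(I) = -8*I**2 + 2696*I (U(I) = -8*((I**2 - 338*I) + I) = -8*(I**2 - 337*I) = -8*I**2 + 2696*I)
454447 - U(269) = 454447 - 8*269*(337 - 1*269) = 454447 - 8*269*(337 - 269) = 454447 - 8*269*68 = 454447 - 1*146336 = 454447 - 146336 = 308111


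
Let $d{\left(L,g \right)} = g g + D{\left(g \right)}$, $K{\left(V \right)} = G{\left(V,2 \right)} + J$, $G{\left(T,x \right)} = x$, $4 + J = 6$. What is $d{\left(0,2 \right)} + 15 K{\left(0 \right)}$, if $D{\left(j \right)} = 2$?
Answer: $66$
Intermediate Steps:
$J = 2$ ($J = -4 + 6 = 2$)
$K{\left(V \right)} = 4$ ($K{\left(V \right)} = 2 + 2 = 4$)
$d{\left(L,g \right)} = 2 + g^{2}$ ($d{\left(L,g \right)} = g g + 2 = g^{2} + 2 = 2 + g^{2}$)
$d{\left(0,2 \right)} + 15 K{\left(0 \right)} = \left(2 + 2^{2}\right) + 15 \cdot 4 = \left(2 + 4\right) + 60 = 6 + 60 = 66$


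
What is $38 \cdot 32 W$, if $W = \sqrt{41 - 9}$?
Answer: $4864 \sqrt{2} \approx 6878.7$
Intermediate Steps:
$W = 4 \sqrt{2}$ ($W = \sqrt{32} = 4 \sqrt{2} \approx 5.6569$)
$38 \cdot 32 W = 38 \cdot 32 \cdot 4 \sqrt{2} = 1216 \cdot 4 \sqrt{2} = 4864 \sqrt{2}$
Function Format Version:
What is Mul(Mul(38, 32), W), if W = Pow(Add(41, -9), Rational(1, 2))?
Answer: Mul(4864, Pow(2, Rational(1, 2))) ≈ 6878.7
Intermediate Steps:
W = Mul(4, Pow(2, Rational(1, 2))) (W = Pow(32, Rational(1, 2)) = Mul(4, Pow(2, Rational(1, 2))) ≈ 5.6569)
Mul(Mul(38, 32), W) = Mul(Mul(38, 32), Mul(4, Pow(2, Rational(1, 2)))) = Mul(1216, Mul(4, Pow(2, Rational(1, 2)))) = Mul(4864, Pow(2, Rational(1, 2)))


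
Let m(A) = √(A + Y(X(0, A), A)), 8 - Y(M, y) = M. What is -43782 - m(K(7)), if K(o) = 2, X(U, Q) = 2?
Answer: -43782 - 2*√2 ≈ -43785.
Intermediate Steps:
Y(M, y) = 8 - M
m(A) = √(6 + A) (m(A) = √(A + (8 - 1*2)) = √(A + (8 - 2)) = √(A + 6) = √(6 + A))
-43782 - m(K(7)) = -43782 - √(6 + 2) = -43782 - √8 = -43782 - 2*√2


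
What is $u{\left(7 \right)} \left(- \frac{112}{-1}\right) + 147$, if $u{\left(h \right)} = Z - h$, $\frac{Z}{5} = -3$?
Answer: $-2317$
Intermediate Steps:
$Z = -15$ ($Z = 5 \left(-3\right) = -15$)
$u{\left(h \right)} = -15 - h$
$u{\left(7 \right)} \left(- \frac{112}{-1}\right) + 147 = \left(-15 - 7\right) \left(- \frac{112}{-1}\right) + 147 = \left(-15 - 7\right) \left(\left(-112\right) \left(-1\right)\right) + 147 = \left(-22\right) 112 + 147 = -2464 + 147 = -2317$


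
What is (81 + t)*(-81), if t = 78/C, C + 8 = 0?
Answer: -23085/4 ≈ -5771.3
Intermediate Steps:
C = -8 (C = -8 + 0 = -8)
t = -39/4 (t = 78/(-8) = 78*(-⅛) = -39/4 ≈ -9.7500)
(81 + t)*(-81) = (81 - 39/4)*(-81) = (285/4)*(-81) = -23085/4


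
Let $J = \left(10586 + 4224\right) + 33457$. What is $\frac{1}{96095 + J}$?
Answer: $\frac{1}{144362} \approx 6.927 \cdot 10^{-6}$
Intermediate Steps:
$J = 48267$ ($J = 14810 + 33457 = 48267$)
$\frac{1}{96095 + J} = \frac{1}{96095 + 48267} = \frac{1}{144362}$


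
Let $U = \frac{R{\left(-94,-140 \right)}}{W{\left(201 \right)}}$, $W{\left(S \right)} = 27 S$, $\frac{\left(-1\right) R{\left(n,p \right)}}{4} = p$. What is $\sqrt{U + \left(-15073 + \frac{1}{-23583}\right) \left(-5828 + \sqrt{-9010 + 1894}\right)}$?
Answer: $\frac{4 \sqrt{123364294138604285585 - 42335035687609560 i \sqrt{1779}}}{4740183} \approx 9372.8 - 67.829 i$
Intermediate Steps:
$R{\left(n,p \right)} = - 4 p$
$U = \frac{560}{5427}$ ($U = \frac{\left(-4\right) \left(-140\right)}{27 \cdot 201} = \frac{560}{5427} \approx 0.10319$)
$\sqrt{U + \left(-15073 + \frac{1}{-23583}\right) \left(-5828 + \sqrt{-9010 + 1894}\right)} = \sqrt{\frac{560}{5427} + \left(-15073 + \frac{1}{-23583}\right) \left(-5828 + \sqrt{-9010 + 1894}\right)} = \sqrt{\frac{560}{5427} + \left(-15073 - \frac{1}{23583}\right) \left(-5828 + \sqrt{-7116}\right)} = \sqrt{\frac{560}{5427} - \frac{355466560 \left(-5828 + 2 i \sqrt{1779}\right)}{23583}} = \sqrt{\frac{560}{5427} + \left(\frac{2071659111680}{23583} - \frac{710933120 i \sqrt{1779}}{23583}\right)} = \sqrt{\frac{3747631337431280}{42661647} - \frac{710933120 i \sqrt{1779}}{23583}}$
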